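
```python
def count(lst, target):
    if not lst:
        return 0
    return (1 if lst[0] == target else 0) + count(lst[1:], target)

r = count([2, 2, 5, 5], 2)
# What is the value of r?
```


count([2, 2, 5, 5], 2)
lst[0]=2 == 2: 1 + count([2, 5, 5], 2)
lst[0]=2 == 2: 1 + count([5, 5], 2)
lst[0]=5 != 2: 0 + count([5], 2)
lst[0]=5 != 2: 0 + count([], 2)
= 2


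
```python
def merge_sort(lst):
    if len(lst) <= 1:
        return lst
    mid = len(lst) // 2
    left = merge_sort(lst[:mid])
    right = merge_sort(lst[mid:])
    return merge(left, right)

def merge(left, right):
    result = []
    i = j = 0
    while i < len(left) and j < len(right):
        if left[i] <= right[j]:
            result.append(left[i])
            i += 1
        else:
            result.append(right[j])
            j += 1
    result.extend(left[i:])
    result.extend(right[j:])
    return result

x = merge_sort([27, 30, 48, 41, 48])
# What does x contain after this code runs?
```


merge_sort([27, 30, 48, 41, 48])
Split into [27, 30] and [48, 41, 48]
Left sorted: [27, 30]
Right sorted: [41, 48, 48]
Merge [27, 30] and [41, 48, 48]
= [27, 30, 41, 48, 48]


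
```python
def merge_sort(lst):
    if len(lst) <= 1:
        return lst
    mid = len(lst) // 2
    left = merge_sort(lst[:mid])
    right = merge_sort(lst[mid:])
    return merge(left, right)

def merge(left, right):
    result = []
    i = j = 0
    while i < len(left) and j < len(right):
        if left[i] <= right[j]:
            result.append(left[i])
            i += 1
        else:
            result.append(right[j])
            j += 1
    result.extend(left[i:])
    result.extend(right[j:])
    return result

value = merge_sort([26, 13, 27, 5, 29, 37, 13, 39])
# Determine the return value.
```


merge_sort([26, 13, 27, 5, 29, 37, 13, 39])
Split into [26, 13, 27, 5] and [29, 37, 13, 39]
Left sorted: [5, 13, 26, 27]
Right sorted: [13, 29, 37, 39]
Merge [5, 13, 26, 27] and [13, 29, 37, 39]
= [5, 13, 13, 26, 27, 29, 37, 39]


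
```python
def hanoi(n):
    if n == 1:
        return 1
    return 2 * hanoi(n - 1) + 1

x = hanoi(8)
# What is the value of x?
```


hanoi(8)
= 2 * hanoi(7) + 1
= 2 * (2 * hanoi(6) + 1) + 1
= 2 * (2 * (2 * hanoi(5) + 1) + 1) + 1
= 2 * (2 * (2 * (2 * hanoi(4) + 1) + 1) + 1) + 1
= 2 * (2 * (2 * (2 * (2 * hanoi(3) + 1) + 1) + 1) + 1) + 1
= 2 * (2 * (2 * (2 * (2 * (2 * hanoi(2) + 1) + 1) + 1) + 1) + 1) + 1
= 2 * (2 * (2 * (2 * (2 * (2 * (2 * hanoi(1) + 1) + 1) + 1) + 1) + 1) + 1) + 1
Now compute bottom-up:
hanoi(1) = 1
hanoi(2) = 2 * 1 + 1 = 3
hanoi(3) = 2 * 3 + 1 = 7
hanoi(4) = 2 * 7 + 1 = 15
hanoi(5) = 2 * 15 + 1 = 31
hanoi(6) = 2 * 31 + 1 = 63
hanoi(7) = 2 * 63 + 1 = 127
hanoi(8) = 2 * 127 + 1 = 255
= 255


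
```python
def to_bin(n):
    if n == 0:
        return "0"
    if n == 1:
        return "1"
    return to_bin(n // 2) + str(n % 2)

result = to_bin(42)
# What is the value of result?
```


to_bin(42)
= to_bin(21) + "0"
= to_bin(10) + "1" + "0"
= to_bin(5) + "0" + "1" + "0"
= to_bin(2) + "1" + "0" + "1" + "0"
= to_bin(1) + "0" + "1" + "0" + "1" + "0"
= "1" + "0" + "1" + "0" + "1" + "0"
= "101010"


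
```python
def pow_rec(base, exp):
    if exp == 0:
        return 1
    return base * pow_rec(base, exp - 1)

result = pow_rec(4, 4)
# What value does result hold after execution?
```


pow_rec(4, 4)
= 4 * pow_rec(4, 3)
= 4 * 4 * pow_rec(4, 2)
= 4 * 4 * 4 * pow_rec(4, 1)
= 4 * 4 * 4 * 4 * pow_rec(4, 0)
= 4 * 4 * 4 * 4 * 1
= 256


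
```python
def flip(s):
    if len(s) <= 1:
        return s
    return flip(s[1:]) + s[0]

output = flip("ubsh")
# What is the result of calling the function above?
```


flip("ubsh")
= flip("bsh") + "u"
= flip("sh") + "b" + "u"
= flip("h") + "s" + "b" + "u"
= "h" + "s" + "b" + "u"
= "hsbu"


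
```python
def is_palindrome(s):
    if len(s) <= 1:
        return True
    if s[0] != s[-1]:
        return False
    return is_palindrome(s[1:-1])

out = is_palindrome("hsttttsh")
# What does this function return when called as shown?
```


is_palindrome("hsttttsh")
"hsttttsh": s[0]='h' == s[-1]='h' -> is_palindrome("stttts")
"stttts": s[0]='s' == s[-1]='s' -> is_palindrome("tttt")
"tttt": s[0]='t' == s[-1]='t' -> is_palindrome("tt")
"tt": s[0]='t' == s[-1]='t' -> is_palindrome("")
"": len <= 1 -> True
= True


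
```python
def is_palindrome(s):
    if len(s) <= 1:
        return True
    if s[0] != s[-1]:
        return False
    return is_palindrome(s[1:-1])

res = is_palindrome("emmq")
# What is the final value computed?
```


is_palindrome("emmq")
"emmq": s[0]='e' != s[-1]='q' -> False
= False


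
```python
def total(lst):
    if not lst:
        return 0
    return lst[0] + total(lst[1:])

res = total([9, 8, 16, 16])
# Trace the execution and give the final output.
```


total([9, 8, 16, 16])
= 9 + total([8, 16, 16])
= 9 + 8 + total([16, 16])
= 9 + 8 + 16 + total([16])
= 9 + 8 + 16 + 16 + total([])
= 9 + 8 + 16 + 16 + 0
= 49


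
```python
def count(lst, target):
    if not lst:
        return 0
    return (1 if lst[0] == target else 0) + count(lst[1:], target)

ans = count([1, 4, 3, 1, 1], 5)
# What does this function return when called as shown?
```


count([1, 4, 3, 1, 1], 5)
lst[0]=1 != 5: 0 + count([4, 3, 1, 1], 5)
lst[0]=4 != 5: 0 + count([3, 1, 1], 5)
lst[0]=3 != 5: 0 + count([1, 1], 5)
lst[0]=1 != 5: 0 + count([1], 5)
lst[0]=1 != 5: 0 + count([], 5)
= 0


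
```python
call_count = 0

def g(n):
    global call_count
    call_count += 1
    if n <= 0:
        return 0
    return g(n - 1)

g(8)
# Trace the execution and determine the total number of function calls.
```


g(8) calls g(7) calls ... calls g(0)
Total calls: 8 + 1 (for base case) = 9


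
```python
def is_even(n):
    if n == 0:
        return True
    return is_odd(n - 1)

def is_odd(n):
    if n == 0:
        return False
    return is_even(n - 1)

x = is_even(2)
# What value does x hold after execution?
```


is_even(2)
= is_odd(1)
= is_even(0)
n == 0: return True
= True


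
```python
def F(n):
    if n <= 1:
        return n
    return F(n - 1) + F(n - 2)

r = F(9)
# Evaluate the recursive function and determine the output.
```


F(9)
= F(8) + F(7)
= (F(7) + F(6)) + F(7)
Computing bottom-up: F(0)=0, F(1)=1, F(2)=1, F(3)=2, F(4)=3, F(5)=5, F(6)=8, F(7)=13, F(8)=21, F(9)=34
= 34


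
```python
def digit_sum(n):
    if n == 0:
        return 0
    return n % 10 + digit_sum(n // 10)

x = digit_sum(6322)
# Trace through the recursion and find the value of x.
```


digit_sum(6322)
= 2 + digit_sum(632)
= 2 + 2 + digit_sum(63)
= 2 + 2 + 3 + digit_sum(6)
= 2 + 2 + 3 + 6 + digit_sum(0)
= 2 + 2 + 3 + 6 + 0
= 13


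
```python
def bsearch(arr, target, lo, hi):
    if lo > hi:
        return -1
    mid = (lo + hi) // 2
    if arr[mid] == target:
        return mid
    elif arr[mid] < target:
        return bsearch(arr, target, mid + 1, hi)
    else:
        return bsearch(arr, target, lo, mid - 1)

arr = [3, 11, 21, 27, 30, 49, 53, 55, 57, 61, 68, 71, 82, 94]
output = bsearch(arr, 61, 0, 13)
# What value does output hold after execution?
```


bsearch(arr, 61, 0, 13)
lo=0, hi=13, mid=6, arr[mid]=53
53 < 61, search right half
lo=7, hi=13, mid=10, arr[mid]=68
68 > 61, search left half
lo=7, hi=9, mid=8, arr[mid]=57
57 < 61, search right half
lo=9, hi=9, mid=9, arr[mid]=61
arr[9] == 61, found at index 9
= 9


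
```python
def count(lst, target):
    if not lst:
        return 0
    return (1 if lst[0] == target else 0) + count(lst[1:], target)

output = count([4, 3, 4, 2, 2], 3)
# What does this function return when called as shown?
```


count([4, 3, 4, 2, 2], 3)
lst[0]=4 != 3: 0 + count([3, 4, 2, 2], 3)
lst[0]=3 == 3: 1 + count([4, 2, 2], 3)
lst[0]=4 != 3: 0 + count([2, 2], 3)
lst[0]=2 != 3: 0 + count([2], 3)
lst[0]=2 != 3: 0 + count([], 3)
= 1


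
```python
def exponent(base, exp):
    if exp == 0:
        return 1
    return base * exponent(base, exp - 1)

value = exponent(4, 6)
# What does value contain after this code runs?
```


exponent(4, 6)
= 4 * exponent(4, 5)
= 4 * 4 * exponent(4, 4)
= 4 * 4 * 4 * exponent(4, 3)
= 4 * 4 * 4 * 4 * exponent(4, 2)
= 4 * 4 * 4 * 4 * 4 * exponent(4, 1)
= 4 * 4 * 4 * 4 * 4 * 4 * exponent(4, 0)
= 4 * 4 * 4 * 4 * 4 * 4 * 1
= 4096


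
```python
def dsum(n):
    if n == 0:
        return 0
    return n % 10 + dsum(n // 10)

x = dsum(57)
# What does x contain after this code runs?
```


dsum(57)
= 7 + dsum(5)
= 7 + 5 + dsum(0)
= 7 + 5 + 0
= 12


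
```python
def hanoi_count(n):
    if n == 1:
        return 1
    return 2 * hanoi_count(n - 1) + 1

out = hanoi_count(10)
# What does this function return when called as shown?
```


hanoi_count(10)
= 2 * hanoi_count(9) + 1
= 2 * (2 * hanoi_count(8) + 1) + 1
= 2 * (2 * (2 * hanoi_count(7) + 1) + 1) + 1
= 2 * (2 * (2 * (2 * hanoi_count(6) + 1) + 1) + 1) + 1
= 2 * (2 * (2 * (2 * (2 * hanoi_count(5) + 1) + 1) + 1) + 1) + 1
= 2 * (2 * (2 * (2 * (2 * (2 * hanoi_count(4) + 1) + 1) + 1) + 1) + 1) + 1
= 2 * (2 * (2 * (2 * (2 * (2 * (2 * hanoi_count(3) + 1) + 1) + 1) + 1) + 1) + 1) + 1
= 2 * (2 * (2 * (2 * (2 * (2 * (2 * (2 * hanoi_count(2) + 1) + 1) + 1) + 1) + 1) + 1) + 1) + 1
= 2 * (2 * (2 * (2 * (2 * (2 * (2 * (2 * (2 * hanoi_count(1) + 1) + 1) + 1) + 1) + 1) + 1) + 1) + 1) + 1
Now compute bottom-up:
hanoi_count(1) = 1
hanoi_count(2) = 2 * 1 + 1 = 3
hanoi_count(3) = 2 * 3 + 1 = 7
hanoi_count(4) = 2 * 7 + 1 = 15
hanoi_count(5) = 2 * 15 + 1 = 31
hanoi_count(6) = 2 * 31 + 1 = 63
hanoi_count(7) = 2 * 63 + 1 = 127
hanoi_count(8) = 2 * 127 + 1 = 255
hanoi_count(9) = 2 * 255 + 1 = 511
hanoi_count(10) = 2 * 511 + 1 = 1023
= 1023


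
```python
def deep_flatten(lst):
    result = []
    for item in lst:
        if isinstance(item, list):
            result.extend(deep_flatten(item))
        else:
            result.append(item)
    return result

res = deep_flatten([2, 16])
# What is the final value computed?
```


deep_flatten([2, 16])
Processing each element:
  2 is not a list -> append 2
  16 is not a list -> append 16
= [2, 16]


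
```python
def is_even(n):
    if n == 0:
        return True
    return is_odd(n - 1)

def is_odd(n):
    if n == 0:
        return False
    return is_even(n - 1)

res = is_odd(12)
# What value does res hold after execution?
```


is_odd(12)
= is_even(11)
= is_odd(10)
= is_even(9)
= is_odd(8)
= is_even(7)
= is_odd(6)
= is_even(5)
= is_odd(4)
= is_even(3)
= is_odd(2)
= is_even(1)
= is_odd(0)
n == 0: return False
= False


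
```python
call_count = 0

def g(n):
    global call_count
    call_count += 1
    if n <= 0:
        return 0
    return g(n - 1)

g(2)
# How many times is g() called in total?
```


g(2) calls g(1) calls ... calls g(0)
Total calls: 2 + 1 (for base case) = 3


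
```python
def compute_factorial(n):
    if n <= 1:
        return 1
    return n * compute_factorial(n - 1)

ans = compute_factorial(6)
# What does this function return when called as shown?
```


compute_factorial(6)
= 6 * compute_factorial(5)
= 6 * 5 * compute_factorial(4)
= 6 * 5 * 4 * compute_factorial(3)
= 6 * 5 * 4 * 3 * compute_factorial(2)
= 6 * 5 * 4 * 3 * 2 * compute_factorial(1)
= 6 * 5 * 4 * 3 * 2 * 1
= 720


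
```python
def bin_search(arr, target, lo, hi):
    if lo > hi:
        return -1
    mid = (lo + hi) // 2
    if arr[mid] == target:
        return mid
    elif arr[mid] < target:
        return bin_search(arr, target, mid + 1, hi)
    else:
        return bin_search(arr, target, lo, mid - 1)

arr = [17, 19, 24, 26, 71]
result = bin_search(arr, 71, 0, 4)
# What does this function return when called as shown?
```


bin_search(arr, 71, 0, 4)
lo=0, hi=4, mid=2, arr[mid]=24
24 < 71, search right half
lo=3, hi=4, mid=3, arr[mid]=26
26 < 71, search right half
lo=4, hi=4, mid=4, arr[mid]=71
arr[4] == 71, found at index 4
= 4


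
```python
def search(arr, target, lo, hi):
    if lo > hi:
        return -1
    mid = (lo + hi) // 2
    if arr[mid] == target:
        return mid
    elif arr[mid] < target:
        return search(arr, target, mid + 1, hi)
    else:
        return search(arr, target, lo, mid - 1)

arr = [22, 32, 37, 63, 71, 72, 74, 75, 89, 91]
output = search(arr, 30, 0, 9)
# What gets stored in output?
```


search(arr, 30, 0, 9)
lo=0, hi=9, mid=4, arr[mid]=71
71 > 30, search left half
lo=0, hi=3, mid=1, arr[mid]=32
32 > 30, search left half
lo=0, hi=0, mid=0, arr[mid]=22
22 < 30, search right half
lo > hi, target not found, return -1
= -1


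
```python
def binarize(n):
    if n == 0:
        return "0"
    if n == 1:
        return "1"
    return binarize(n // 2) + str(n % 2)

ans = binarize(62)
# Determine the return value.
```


binarize(62)
= binarize(31) + "0"
= binarize(15) + "1" + "0"
= binarize(7) + "1" + "1" + "0"
= binarize(3) + "1" + "1" + "1" + "0"
= binarize(1) + "1" + "1" + "1" + "1" + "0"
= "1" + "1" + "1" + "1" + "1" + "0"
= "111110"


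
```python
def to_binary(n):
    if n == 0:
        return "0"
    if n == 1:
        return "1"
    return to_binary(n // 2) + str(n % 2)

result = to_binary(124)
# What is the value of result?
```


to_binary(124)
= to_binary(62) + "0"
= to_binary(31) + "0" + "0"
= to_binary(15) + "1" + "0" + "0"
= to_binary(7) + "1" + "1" + "0" + "0"
= to_binary(3) + "1" + "1" + "1" + "0" + "0"
= to_binary(1) + "1" + "1" + "1" + "1" + "0" + "0"
= "1" + "1" + "1" + "1" + "1" + "0" + "0"
= "1111100"


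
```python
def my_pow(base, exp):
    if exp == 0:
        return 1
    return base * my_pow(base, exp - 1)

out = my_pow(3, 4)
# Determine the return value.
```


my_pow(3, 4)
= 3 * my_pow(3, 3)
= 3 * 3 * my_pow(3, 2)
= 3 * 3 * 3 * my_pow(3, 1)
= 3 * 3 * 3 * 3 * my_pow(3, 0)
= 3 * 3 * 3 * 3 * 1
= 81


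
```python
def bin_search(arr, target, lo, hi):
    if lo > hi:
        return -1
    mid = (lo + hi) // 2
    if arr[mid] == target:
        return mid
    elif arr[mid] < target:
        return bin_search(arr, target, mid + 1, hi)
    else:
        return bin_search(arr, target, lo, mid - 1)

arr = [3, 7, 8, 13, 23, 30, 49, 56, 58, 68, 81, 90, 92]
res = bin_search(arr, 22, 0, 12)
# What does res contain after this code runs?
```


bin_search(arr, 22, 0, 12)
lo=0, hi=12, mid=6, arr[mid]=49
49 > 22, search left half
lo=0, hi=5, mid=2, arr[mid]=8
8 < 22, search right half
lo=3, hi=5, mid=4, arr[mid]=23
23 > 22, search left half
lo=3, hi=3, mid=3, arr[mid]=13
13 < 22, search right half
lo > hi, target not found, return -1
= -1


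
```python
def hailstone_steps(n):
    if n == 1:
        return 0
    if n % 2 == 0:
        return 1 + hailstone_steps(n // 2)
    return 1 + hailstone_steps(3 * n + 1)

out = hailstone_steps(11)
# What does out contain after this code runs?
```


hailstone_steps(11)
11 is odd -> 3*11+1 = 34 -> hailstone_steps(34)
34 is even -> hailstone_steps(17)
17 is odd -> 3*17+1 = 52 -> hailstone_steps(52)
52 is even -> hailstone_steps(26)
26 is even -> hailstone_steps(13)
13 is odd -> 3*13+1 = 40 -> hailstone_steps(40)
40 is even -> hailstone_steps(20)
20 is even -> hailstone_steps(10)
10 is even -> hailstone_steps(5)
5 is odd -> 3*5+1 = 16 -> hailstone_steps(16)
16 is even -> hailstone_steps(8)
8 is even -> hailstone_steps(4)
4 is even -> hailstone_steps(2)
2 is even -> hailstone_steps(1)
Reached 1 after 14 steps
= 14


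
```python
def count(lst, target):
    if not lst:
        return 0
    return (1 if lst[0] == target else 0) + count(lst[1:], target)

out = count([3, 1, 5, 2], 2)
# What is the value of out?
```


count([3, 1, 5, 2], 2)
lst[0]=3 != 2: 0 + count([1, 5, 2], 2)
lst[0]=1 != 2: 0 + count([5, 2], 2)
lst[0]=5 != 2: 0 + count([2], 2)
lst[0]=2 == 2: 1 + count([], 2)
= 1


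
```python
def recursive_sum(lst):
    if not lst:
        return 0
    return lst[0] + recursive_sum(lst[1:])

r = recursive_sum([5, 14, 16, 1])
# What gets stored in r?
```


recursive_sum([5, 14, 16, 1])
= 5 + recursive_sum([14, 16, 1])
= 5 + 14 + recursive_sum([16, 1])
= 5 + 14 + 16 + recursive_sum([1])
= 5 + 14 + 16 + 1 + recursive_sum([])
= 5 + 14 + 16 + 1 + 0
= 36


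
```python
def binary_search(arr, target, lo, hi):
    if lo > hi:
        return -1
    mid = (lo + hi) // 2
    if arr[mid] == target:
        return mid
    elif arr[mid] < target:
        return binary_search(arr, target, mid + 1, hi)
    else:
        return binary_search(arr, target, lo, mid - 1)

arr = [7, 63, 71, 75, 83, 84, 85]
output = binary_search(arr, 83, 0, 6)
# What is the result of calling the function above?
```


binary_search(arr, 83, 0, 6)
lo=0, hi=6, mid=3, arr[mid]=75
75 < 83, search right half
lo=4, hi=6, mid=5, arr[mid]=84
84 > 83, search left half
lo=4, hi=4, mid=4, arr[mid]=83
arr[4] == 83, found at index 4
= 4


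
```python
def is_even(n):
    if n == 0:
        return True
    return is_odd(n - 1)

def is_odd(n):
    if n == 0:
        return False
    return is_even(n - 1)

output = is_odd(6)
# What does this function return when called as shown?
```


is_odd(6)
= is_even(5)
= is_odd(4)
= is_even(3)
= is_odd(2)
= is_even(1)
= is_odd(0)
n == 0: return False
= False


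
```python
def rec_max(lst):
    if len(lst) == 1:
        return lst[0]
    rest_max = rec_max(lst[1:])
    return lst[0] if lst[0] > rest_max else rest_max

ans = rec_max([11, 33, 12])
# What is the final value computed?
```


rec_max([11, 33, 12])
= compare 11 with rec_max([33, 12])
= compare 33 with rec_max([12])
Base: rec_max([12]) = 12
compare 33 with 12: max = 33
compare 11 with 33: max = 33
= 33


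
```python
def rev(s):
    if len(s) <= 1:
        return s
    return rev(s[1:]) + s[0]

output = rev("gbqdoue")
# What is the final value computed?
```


rev("gbqdoue")
= rev("bqdoue") + "g"
= rev("qdoue") + "b" + "g"
= rev("doue") + "q" + "b" + "g"
= rev("oue") + "d" + "q" + "b" + "g"
= rev("ue") + "o" + "d" + "q" + "b" + "g"
= rev("e") + "u" + "o" + "d" + "q" + "b" + "g"
= "e" + "u" + "o" + "d" + "q" + "b" + "g"
= "euodqbg"


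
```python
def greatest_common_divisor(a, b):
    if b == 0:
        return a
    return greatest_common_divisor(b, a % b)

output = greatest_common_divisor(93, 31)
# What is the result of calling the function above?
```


greatest_common_divisor(93, 31)
= greatest_common_divisor(31, 93 % 31) = greatest_common_divisor(31, 0)
b == 0, return a = 31


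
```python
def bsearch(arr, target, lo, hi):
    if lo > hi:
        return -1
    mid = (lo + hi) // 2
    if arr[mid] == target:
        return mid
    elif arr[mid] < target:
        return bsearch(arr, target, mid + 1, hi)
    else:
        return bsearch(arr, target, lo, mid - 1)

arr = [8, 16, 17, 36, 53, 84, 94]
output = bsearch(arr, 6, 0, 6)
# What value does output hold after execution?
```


bsearch(arr, 6, 0, 6)
lo=0, hi=6, mid=3, arr[mid]=36
36 > 6, search left half
lo=0, hi=2, mid=1, arr[mid]=16
16 > 6, search left half
lo=0, hi=0, mid=0, arr[mid]=8
8 > 6, search left half
lo > hi, target not found, return -1
= -1


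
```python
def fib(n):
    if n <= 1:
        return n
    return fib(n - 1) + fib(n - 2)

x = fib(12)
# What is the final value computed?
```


fib(12)
= fib(11) + fib(10)
= (fib(10) + fib(9)) + fib(10)
Computing bottom-up: fib(0)=0, fib(1)=1, fib(2)=1, fib(3)=2, fib(4)=3, fib(5)=5, fib(6)=8, fib(7)=13, fib(8)=21, fib(9)=34, fib(10)=55, fib(11)=89, fib(12)=144
= 144


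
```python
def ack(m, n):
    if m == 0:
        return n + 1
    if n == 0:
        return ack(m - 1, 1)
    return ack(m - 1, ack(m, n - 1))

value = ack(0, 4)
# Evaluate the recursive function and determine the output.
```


ack(0, 4)
m == 0: return 4 + 1 = 5
= 5


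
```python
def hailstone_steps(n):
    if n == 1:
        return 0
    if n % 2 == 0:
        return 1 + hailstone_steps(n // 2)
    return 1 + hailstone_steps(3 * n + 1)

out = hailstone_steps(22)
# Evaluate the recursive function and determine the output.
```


hailstone_steps(22)
22 is even -> hailstone_steps(11)
11 is odd -> 3*11+1 = 34 -> hailstone_steps(34)
34 is even -> hailstone_steps(17)
17 is odd -> 3*17+1 = 52 -> hailstone_steps(52)
52 is even -> hailstone_steps(26)
26 is even -> hailstone_steps(13)
13 is odd -> 3*13+1 = 40 -> hailstone_steps(40)
40 is even -> hailstone_steps(20)
20 is even -> hailstone_steps(10)
10 is even -> hailstone_steps(5)
5 is odd -> 3*5+1 = 16 -> hailstone_steps(16)
16 is even -> hailstone_steps(8)
8 is even -> hailstone_steps(4)
4 is even -> hailstone_steps(2)
2 is even -> hailstone_steps(1)
Reached 1 after 15 steps
= 15


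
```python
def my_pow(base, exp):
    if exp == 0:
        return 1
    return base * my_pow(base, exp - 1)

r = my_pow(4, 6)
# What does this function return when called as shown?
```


my_pow(4, 6)
= 4 * my_pow(4, 5)
= 4 * 4 * my_pow(4, 4)
= 4 * 4 * 4 * my_pow(4, 3)
= 4 * 4 * 4 * 4 * my_pow(4, 2)
= 4 * 4 * 4 * 4 * 4 * my_pow(4, 1)
= 4 * 4 * 4 * 4 * 4 * 4 * my_pow(4, 0)
= 4 * 4 * 4 * 4 * 4 * 4 * 1
= 4096


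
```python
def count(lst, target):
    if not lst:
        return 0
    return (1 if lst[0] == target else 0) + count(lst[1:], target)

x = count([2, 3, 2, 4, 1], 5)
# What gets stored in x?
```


count([2, 3, 2, 4, 1], 5)
lst[0]=2 != 5: 0 + count([3, 2, 4, 1], 5)
lst[0]=3 != 5: 0 + count([2, 4, 1], 5)
lst[0]=2 != 5: 0 + count([4, 1], 5)
lst[0]=4 != 5: 0 + count([1], 5)
lst[0]=1 != 5: 0 + count([], 5)
= 0


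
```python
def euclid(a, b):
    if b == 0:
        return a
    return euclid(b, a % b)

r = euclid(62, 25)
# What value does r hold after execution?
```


euclid(62, 25)
= euclid(25, 62 % 25) = euclid(25, 12)
= euclid(12, 25 % 12) = euclid(12, 1)
= euclid(1, 12 % 1) = euclid(1, 0)
b == 0, return a = 1


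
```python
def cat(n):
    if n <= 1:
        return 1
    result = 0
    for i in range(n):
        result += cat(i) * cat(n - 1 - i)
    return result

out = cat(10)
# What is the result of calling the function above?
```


cat(10)
= sum of cat(i) * cat(10-1-i) for i in 0..9
First compute sub-values bottom-up:
  cat(0) = 1, cat(1) = 1
  cat(2) = 1*1 + 1*1 = 2
  cat(3) = 1*2 + 1*1 + 2*1 = 5
  cat(4) = 1*5 + 1*2 + 2*1 + 5*1 = 14
  cat(5) = 1*14 + 1*5 + 2*2 + 5*1 + 14*1 = 42
  cat(6) = 1*42 + 1*14 + 2*5 + 5*2 + 14*1 + 42*1 = 132
  cat(7) = 1*132 + 1*42 + 2*14 + 5*5 + 14*2 + 42*1 + 132*1 = 429
  cat(8) = 1*429 + 1*132 + 2*42 + 5*14 + 14*5 + 42*2 + 132*1 + 429*1 = 1430
  cat(9) = 1*1430 + 1*429 + 2*132 + 5*42 + 14*14 + 42*5 + 132*2 + 429*1 + 1430*1 = 4862
Now cat(10):
  cat(0)*cat(9) = 1*4862 = 4862
  cat(1)*cat(8) = 1*1430 = 1430
  cat(2)*cat(7) = 2*429 = 858
  cat(3)*cat(6) = 5*132 = 660
  cat(4)*cat(5) = 14*42 = 588
  cat(5)*cat(4) = 42*14 = 588
  cat(6)*cat(3) = 132*5 = 660
  cat(7)*cat(2) = 429*2 = 858
  cat(8)*cat(1) = 1430*1 = 1430
  cat(9)*cat(0) = 4862*1 = 4862
= 4862 + 1430 + 858 + 660 + 588 + 588 + 660 + 858 + 1430 + 4862
= 16796


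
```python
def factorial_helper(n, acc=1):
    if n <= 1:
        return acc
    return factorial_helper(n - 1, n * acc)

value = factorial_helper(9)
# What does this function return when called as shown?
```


factorial_helper(9, 1)
= factorial_helper(8, 9 * 1) = factorial_helper(8, 9)
= factorial_helper(7, 8 * 9) = factorial_helper(7, 72)
= factorial_helper(6, 7 * 72) = factorial_helper(6, 504)
= factorial_helper(5, 6 * 504) = factorial_helper(5, 3024)
= factorial_helper(4, 5 * 3024) = factorial_helper(4, 15120)
= factorial_helper(3, 4 * 15120) = factorial_helper(3, 60480)
= factorial_helper(2, 3 * 60480) = factorial_helper(2, 181440)
= factorial_helper(1, 2 * 181440) = factorial_helper(1, 362880)
n <= 1, return acc = 362880


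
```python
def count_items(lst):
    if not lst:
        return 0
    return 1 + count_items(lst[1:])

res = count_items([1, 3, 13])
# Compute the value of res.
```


count_items([1, 3, 13])
= 1 + count_items([3, 13])
= 1 + 1 + count_items([13])
= 1 + 1 + 1 + count_items([])
= 1 + 1 + 1 + 0
= 3


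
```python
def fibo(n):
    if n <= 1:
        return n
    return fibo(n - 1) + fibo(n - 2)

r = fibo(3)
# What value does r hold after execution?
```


fibo(3)
= fibo(2) + fibo(1)
Computing bottom-up: fibo(0)=0, fibo(1)=1, fibo(2)=1, fibo(3)=2
= 2


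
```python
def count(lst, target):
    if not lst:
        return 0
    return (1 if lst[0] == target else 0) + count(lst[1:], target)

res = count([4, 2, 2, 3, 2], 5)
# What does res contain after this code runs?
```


count([4, 2, 2, 3, 2], 5)
lst[0]=4 != 5: 0 + count([2, 2, 3, 2], 5)
lst[0]=2 != 5: 0 + count([2, 3, 2], 5)
lst[0]=2 != 5: 0 + count([3, 2], 5)
lst[0]=3 != 5: 0 + count([2], 5)
lst[0]=2 != 5: 0 + count([], 5)
= 0


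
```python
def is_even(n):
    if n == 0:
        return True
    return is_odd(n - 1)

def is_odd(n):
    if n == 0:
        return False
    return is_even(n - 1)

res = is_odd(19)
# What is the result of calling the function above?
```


is_odd(19)
= is_even(18)
= is_odd(17)
= is_even(16)
= is_odd(15)
= is_even(14)
= is_odd(13)
= is_even(12)
= is_odd(11)
= is_even(10)
= is_odd(9)
= is_even(8)
= is_odd(7)
= is_even(6)
= is_odd(5)
= is_even(4)
= is_odd(3)
= is_even(2)
= is_odd(1)
= is_even(0)
n == 0: return True
= True


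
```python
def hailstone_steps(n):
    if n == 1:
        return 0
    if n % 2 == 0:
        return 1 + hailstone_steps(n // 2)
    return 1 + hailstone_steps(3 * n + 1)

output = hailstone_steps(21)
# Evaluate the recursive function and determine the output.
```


hailstone_steps(21)
21 is odd -> 3*21+1 = 64 -> hailstone_steps(64)
64 is even -> hailstone_steps(32)
32 is even -> hailstone_steps(16)
16 is even -> hailstone_steps(8)
8 is even -> hailstone_steps(4)
4 is even -> hailstone_steps(2)
2 is even -> hailstone_steps(1)
Reached 1 after 7 steps
= 7


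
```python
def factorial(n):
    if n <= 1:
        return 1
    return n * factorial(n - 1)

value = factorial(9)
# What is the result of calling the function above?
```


factorial(9)
= 9 * factorial(8)
= 9 * 8 * factorial(7)
= 9 * 8 * 7 * factorial(6)
= 9 * 8 * 7 * 6 * factorial(5)
= 9 * 8 * 7 * 6 * 5 * factorial(4)
= 9 * 8 * 7 * 6 * 5 * 4 * factorial(3)
= 9 * 8 * 7 * 6 * 5 * 4 * 3 * factorial(2)
= 9 * 8 * 7 * 6 * 5 * 4 * 3 * 2 * factorial(1)
= 9 * 8 * 7 * 6 * 5 * 4 * 3 * 2 * 1
= 362880


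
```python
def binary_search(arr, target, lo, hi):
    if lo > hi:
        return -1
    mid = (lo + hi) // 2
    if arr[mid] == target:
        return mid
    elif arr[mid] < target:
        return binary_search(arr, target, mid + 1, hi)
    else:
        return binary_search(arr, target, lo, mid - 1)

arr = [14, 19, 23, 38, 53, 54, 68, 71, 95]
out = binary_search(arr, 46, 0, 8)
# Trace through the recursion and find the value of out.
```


binary_search(arr, 46, 0, 8)
lo=0, hi=8, mid=4, arr[mid]=53
53 > 46, search left half
lo=0, hi=3, mid=1, arr[mid]=19
19 < 46, search right half
lo=2, hi=3, mid=2, arr[mid]=23
23 < 46, search right half
lo=3, hi=3, mid=3, arr[mid]=38
38 < 46, search right half
lo > hi, target not found, return -1
= -1


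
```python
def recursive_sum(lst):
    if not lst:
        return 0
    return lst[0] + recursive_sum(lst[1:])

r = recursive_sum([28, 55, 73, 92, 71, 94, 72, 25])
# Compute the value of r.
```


recursive_sum([28, 55, 73, 92, 71, 94, 72, 25])
= 28 + recursive_sum([55, 73, 92, 71, 94, 72, 25])
= 28 + 55 + recursive_sum([73, 92, 71, 94, 72, 25])
= 28 + 55 + 73 + recursive_sum([92, 71, 94, 72, 25])
= 28 + 55 + 73 + 92 + recursive_sum([71, 94, 72, 25])
= 28 + 55 + 73 + 92 + 71 + recursive_sum([94, 72, 25])
= 28 + 55 + 73 + 92 + 71 + 94 + recursive_sum([72, 25])
= 28 + 55 + 73 + 92 + 71 + 94 + 72 + recursive_sum([25])
= 28 + 55 + 73 + 92 + 71 + 94 + 72 + 25 + recursive_sum([])
= 28 + 55 + 73 + 92 + 71 + 94 + 72 + 25 + 0
= 510


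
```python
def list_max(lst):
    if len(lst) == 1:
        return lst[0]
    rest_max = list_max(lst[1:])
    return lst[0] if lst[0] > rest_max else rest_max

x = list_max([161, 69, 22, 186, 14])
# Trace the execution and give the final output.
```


list_max([161, 69, 22, 186, 14])
= compare 161 with list_max([69, 22, 186, 14])
= compare 69 with list_max([22, 186, 14])
= compare 22 with list_max([186, 14])
= compare 186 with list_max([14])
Base: list_max([14]) = 14
compare 186 with 14: max = 186
compare 22 with 186: max = 186
compare 69 with 186: max = 186
compare 161 with 186: max = 186
= 186


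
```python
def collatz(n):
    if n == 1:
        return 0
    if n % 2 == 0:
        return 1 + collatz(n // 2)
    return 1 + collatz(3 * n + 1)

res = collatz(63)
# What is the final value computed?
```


collatz(63)
63 is odd -> 3*63+1 = 190 -> collatz(190)
190 is even -> collatz(95)
95 is odd -> 3*95+1 = 286 -> collatz(286)
286 is even -> collatz(143)
143 is odd -> 3*143+1 = 430 -> collatz(430)
430 is even -> collatz(215)
215 is odd -> 3*215+1 = 646 -> collatz(646)
646 is even -> collatz(323)
323 is odd -> 3*323+1 = 970 -> collatz(970)
970 is even -> collatz(485)
485 is odd -> 3*485+1 = 1456 -> collatz(1456)
1456 is even -> collatz(728)
728 is even -> collatz(364)
364 is even -> collatz(182)
182 is even -> collatz(91)
91 is odd -> 3*91+1 = 274 -> collatz(274)
274 is even -> collatz(137)
137 is odd -> 3*137+1 = 412 -> collatz(412)
412 is even -> collatz(206)
206 is even -> collatz(103)
103 is odd -> 3*103+1 = 310 -> collatz(310)
310 is even -> collatz(155)
155 is odd -> 3*155+1 = 466 -> collatz(466)
466 is even -> collatz(233)
233 is odd -> 3*233+1 = 700 -> collatz(700)
700 is even -> collatz(350)
350 is even -> collatz(175)
175 is odd -> 3*175+1 = 526 -> collatz(526)
526 is even -> collatz(263)
263 is odd -> 3*263+1 = 790 -> collatz(790)
790 is even -> collatz(395)
395 is odd -> 3*395+1 = 1186 -> collatz(1186)
1186 is even -> collatz(593)
593 is odd -> 3*593+1 = 1780 -> collatz(1780)
1780 is even -> collatz(890)
890 is even -> collatz(445)
445 is odd -> 3*445+1 = 1336 -> collatz(1336)
1336 is even -> collatz(668)
668 is even -> collatz(334)
334 is even -> collatz(167)
167 is odd -> 3*167+1 = 502 -> collatz(502)
502 is even -> collatz(251)
251 is odd -> 3*251+1 = 754 -> collatz(754)
754 is even -> collatz(377)
377 is odd -> 3*377+1 = 1132 -> collatz(1132)
1132 is even -> collatz(566)
566 is even -> collatz(283)
283 is odd -> 3*283+1 = 850 -> collatz(850)
850 is even -> collatz(425)
425 is odd -> 3*425+1 = 1276 -> collatz(1276)
1276 is even -> collatz(638)
638 is even -> collatz(319)
319 is odd -> 3*319+1 = 958 -> collatz(958)
958 is even -> collatz(479)
479 is odd -> 3*479+1 = 1438 -> collatz(1438)
1438 is even -> collatz(719)
719 is odd -> 3*719+1 = 2158 -> collatz(2158)
2158 is even -> collatz(1079)
1079 is odd -> 3*1079+1 = 3238 -> collatz(3238)
3238 is even -> collatz(1619)
1619 is odd -> 3*1619+1 = 4858 -> collatz(4858)
4858 is even -> collatz(2429)
2429 is odd -> 3*2429+1 = 7288 -> collatz(7288)
7288 is even -> collatz(3644)
3644 is even -> collatz(1822)
1822 is even -> collatz(911)
911 is odd -> 3*911+1 = 2734 -> collatz(2734)
2734 is even -> collatz(1367)
1367 is odd -> 3*1367+1 = 4102 -> collatz(4102)
4102 is even -> collatz(2051)
2051 is odd -> 3*2051+1 = 6154 -> collatz(6154)
6154 is even -> collatz(3077)
3077 is odd -> 3*3077+1 = 9232 -> collatz(9232)
9232 is even -> collatz(4616)
4616 is even -> collatz(2308)
2308 is even -> collatz(1154)
1154 is even -> collatz(577)
577 is odd -> 3*577+1 = 1732 -> collatz(1732)
1732 is even -> collatz(866)
866 is even -> collatz(433)
433 is odd -> 3*433+1 = 1300 -> collatz(1300)
1300 is even -> collatz(650)
650 is even -> collatz(325)
325 is odd -> 3*325+1 = 976 -> collatz(976)
976 is even -> collatz(488)
488 is even -> collatz(244)
244 is even -> collatz(122)
122 is even -> collatz(61)
61 is odd -> 3*61+1 = 184 -> collatz(184)
184 is even -> collatz(92)
92 is even -> collatz(46)
46 is even -> collatz(23)
23 is odd -> 3*23+1 = 70 -> collatz(70)
70 is even -> collatz(35)
35 is odd -> 3*35+1 = 106 -> collatz(106)
106 is even -> collatz(53)
53 is odd -> 3*53+1 = 160 -> collatz(160)
160 is even -> collatz(80)
80 is even -> collatz(40)
40 is even -> collatz(20)
20 is even -> collatz(10)
10 is even -> collatz(5)
5 is odd -> 3*5+1 = 16 -> collatz(16)
16 is even -> collatz(8)
8 is even -> collatz(4)
4 is even -> collatz(2)
2 is even -> collatz(1)
Reached 1 after 107 steps
= 107


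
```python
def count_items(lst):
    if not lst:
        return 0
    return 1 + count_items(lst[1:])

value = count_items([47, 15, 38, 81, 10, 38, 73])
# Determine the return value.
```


count_items([47, 15, 38, 81, 10, 38, 73])
= 1 + count_items([15, 38, 81, 10, 38, 73])
= 1 + 1 + count_items([38, 81, 10, 38, 73])
= 1 + 1 + 1 + count_items([81, 10, 38, 73])
= 1 + 1 + 1 + 1 + count_items([10, 38, 73])
= 1 + 1 + 1 + 1 + 1 + count_items([38, 73])
= 1 + 1 + 1 + 1 + 1 + 1 + count_items([73])
= 1 + 1 + 1 + 1 + 1 + 1 + 1 + count_items([])
= 1 + 1 + 1 + 1 + 1 + 1 + 1 + 0
= 7


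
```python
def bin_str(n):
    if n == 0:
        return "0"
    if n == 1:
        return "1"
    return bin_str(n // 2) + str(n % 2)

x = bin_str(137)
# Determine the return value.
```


bin_str(137)
= bin_str(68) + "1"
= bin_str(34) + "0" + "1"
= bin_str(17) + "0" + "0" + "1"
= bin_str(8) + "1" + "0" + "0" + "1"
= bin_str(4) + "0" + "1" + "0" + "0" + "1"
= bin_str(2) + "0" + "0" + "1" + "0" + "0" + "1"
= bin_str(1) + "0" + "0" + "0" + "1" + "0" + "0" + "1"
= "1" + "0" + "0" + "0" + "1" + "0" + "0" + "1"
= "10001001"


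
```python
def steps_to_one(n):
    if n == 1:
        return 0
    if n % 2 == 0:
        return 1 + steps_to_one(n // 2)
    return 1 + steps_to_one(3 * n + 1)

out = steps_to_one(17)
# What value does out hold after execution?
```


steps_to_one(17)
17 is odd -> 3*17+1 = 52 -> steps_to_one(52)
52 is even -> steps_to_one(26)
26 is even -> steps_to_one(13)
13 is odd -> 3*13+1 = 40 -> steps_to_one(40)
40 is even -> steps_to_one(20)
20 is even -> steps_to_one(10)
10 is even -> steps_to_one(5)
5 is odd -> 3*5+1 = 16 -> steps_to_one(16)
16 is even -> steps_to_one(8)
8 is even -> steps_to_one(4)
4 is even -> steps_to_one(2)
2 is even -> steps_to_one(1)
Reached 1 after 12 steps
= 12


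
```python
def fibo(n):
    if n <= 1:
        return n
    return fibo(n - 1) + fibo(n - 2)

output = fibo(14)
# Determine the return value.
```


fibo(14)
= fibo(13) + fibo(12)
= (fibo(12) + fibo(11)) + fibo(12)
Computing bottom-up: fibo(0)=0, fibo(1)=1, fibo(2)=1, fibo(3)=2, fibo(4)=3, fibo(5)=5, fibo(6)=8, fibo(7)=13, fibo(8)=21, fibo(9)=34, fibo(10)=55, fibo(11)=89, fibo(12)=144, fibo(13)=233, fibo(14)=377
= 377


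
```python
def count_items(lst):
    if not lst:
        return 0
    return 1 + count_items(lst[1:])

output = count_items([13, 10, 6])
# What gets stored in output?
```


count_items([13, 10, 6])
= 1 + count_items([10, 6])
= 1 + 1 + count_items([6])
= 1 + 1 + 1 + count_items([])
= 1 + 1 + 1 + 0
= 3


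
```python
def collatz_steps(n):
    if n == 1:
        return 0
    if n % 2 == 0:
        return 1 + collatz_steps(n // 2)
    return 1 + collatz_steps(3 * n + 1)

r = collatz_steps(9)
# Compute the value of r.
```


collatz_steps(9)
9 is odd -> 3*9+1 = 28 -> collatz_steps(28)
28 is even -> collatz_steps(14)
14 is even -> collatz_steps(7)
7 is odd -> 3*7+1 = 22 -> collatz_steps(22)
22 is even -> collatz_steps(11)
11 is odd -> 3*11+1 = 34 -> collatz_steps(34)
34 is even -> collatz_steps(17)
17 is odd -> 3*17+1 = 52 -> collatz_steps(52)
52 is even -> collatz_steps(26)
26 is even -> collatz_steps(13)
13 is odd -> 3*13+1 = 40 -> collatz_steps(40)
40 is even -> collatz_steps(20)
20 is even -> collatz_steps(10)
10 is even -> collatz_steps(5)
5 is odd -> 3*5+1 = 16 -> collatz_steps(16)
16 is even -> collatz_steps(8)
8 is even -> collatz_steps(4)
4 is even -> collatz_steps(2)
2 is even -> collatz_steps(1)
Reached 1 after 19 steps
= 19


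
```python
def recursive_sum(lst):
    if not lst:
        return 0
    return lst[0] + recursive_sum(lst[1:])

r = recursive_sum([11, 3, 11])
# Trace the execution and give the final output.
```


recursive_sum([11, 3, 11])
= 11 + recursive_sum([3, 11])
= 11 + 3 + recursive_sum([11])
= 11 + 3 + 11 + recursive_sum([])
= 11 + 3 + 11 + 0
= 25


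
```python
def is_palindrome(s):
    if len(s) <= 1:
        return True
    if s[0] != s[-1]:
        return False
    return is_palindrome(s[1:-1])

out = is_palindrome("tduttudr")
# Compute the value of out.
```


is_palindrome("tduttudr")
"tduttudr": s[0]='t' != s[-1]='r' -> False
= False


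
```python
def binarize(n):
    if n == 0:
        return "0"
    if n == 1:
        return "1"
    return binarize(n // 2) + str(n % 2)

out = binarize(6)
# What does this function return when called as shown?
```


binarize(6)
= binarize(3) + "0"
= binarize(1) + "1" + "0"
= "1" + "1" + "0"
= "110"


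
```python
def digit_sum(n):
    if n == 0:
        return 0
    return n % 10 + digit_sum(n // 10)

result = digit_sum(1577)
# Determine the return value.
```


digit_sum(1577)
= 7 + digit_sum(157)
= 7 + 7 + digit_sum(15)
= 7 + 7 + 5 + digit_sum(1)
= 7 + 7 + 5 + 1 + digit_sum(0)
= 7 + 7 + 5 + 1 + 0
= 20


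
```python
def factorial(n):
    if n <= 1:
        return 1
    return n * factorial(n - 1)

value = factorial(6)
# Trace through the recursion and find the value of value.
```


factorial(6)
= 6 * factorial(5)
= 6 * 5 * factorial(4)
= 6 * 5 * 4 * factorial(3)
= 6 * 5 * 4 * 3 * factorial(2)
= 6 * 5 * 4 * 3 * 2 * factorial(1)
= 6 * 5 * 4 * 3 * 2 * 1
= 720


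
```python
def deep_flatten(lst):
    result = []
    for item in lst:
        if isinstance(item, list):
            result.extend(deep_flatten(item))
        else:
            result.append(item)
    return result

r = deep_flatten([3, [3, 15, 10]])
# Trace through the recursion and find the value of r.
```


deep_flatten([3, [3, 15, 10]])
Processing each element:
  3 is not a list -> append 3
  [3, 15, 10] is a list -> deep_flatten recursively -> [3, 15, 10]
= [3, 3, 15, 10]


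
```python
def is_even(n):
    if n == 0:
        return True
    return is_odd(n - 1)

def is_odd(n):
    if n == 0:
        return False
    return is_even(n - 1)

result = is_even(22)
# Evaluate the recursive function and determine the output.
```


is_even(22)
= is_odd(21)
= is_even(20)
= is_odd(19)
= is_even(18)
= is_odd(17)
= is_even(16)
= is_odd(15)
= is_even(14)
= is_odd(13)
= is_even(12)
= is_odd(11)
= is_even(10)
= is_odd(9)
= is_even(8)
= is_odd(7)
= is_even(6)
= is_odd(5)
= is_even(4)
= is_odd(3)
= is_even(2)
= is_odd(1)
= is_even(0)
n == 0: return True
= True


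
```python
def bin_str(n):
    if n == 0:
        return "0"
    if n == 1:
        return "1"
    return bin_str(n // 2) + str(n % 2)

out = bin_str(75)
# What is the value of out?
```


bin_str(75)
= bin_str(37) + "1"
= bin_str(18) + "1" + "1"
= bin_str(9) + "0" + "1" + "1"
= bin_str(4) + "1" + "0" + "1" + "1"
= bin_str(2) + "0" + "1" + "0" + "1" + "1"
= bin_str(1) + "0" + "0" + "1" + "0" + "1" + "1"
= "1" + "0" + "0" + "1" + "0" + "1" + "1"
= "1001011"


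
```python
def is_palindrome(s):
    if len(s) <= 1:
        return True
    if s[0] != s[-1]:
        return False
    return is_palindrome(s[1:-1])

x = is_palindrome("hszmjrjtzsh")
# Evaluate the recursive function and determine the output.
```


is_palindrome("hszmjrjtzsh")
"hszmjrjtzsh": s[0]='h' == s[-1]='h' -> is_palindrome("szmjrjtzs")
"szmjrjtzs": s[0]='s' == s[-1]='s' -> is_palindrome("zmjrjtz")
"zmjrjtz": s[0]='z' == s[-1]='z' -> is_palindrome("mjrjt")
"mjrjt": s[0]='m' != s[-1]='t' -> False
= False


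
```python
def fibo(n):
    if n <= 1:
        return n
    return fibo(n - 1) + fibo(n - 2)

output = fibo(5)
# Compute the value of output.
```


fibo(5)
= fibo(4) + fibo(3)
= (fibo(3) + fibo(2)) + fibo(3)
Computing bottom-up: fibo(0)=0, fibo(1)=1, fibo(2)=1, fibo(3)=2, fibo(4)=3, fibo(5)=5
= 5


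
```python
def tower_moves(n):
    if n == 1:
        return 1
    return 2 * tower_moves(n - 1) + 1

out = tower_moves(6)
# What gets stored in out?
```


tower_moves(6)
= 2 * tower_moves(5) + 1
= 2 * (2 * tower_moves(4) + 1) + 1
= 2 * (2 * (2 * tower_moves(3) + 1) + 1) + 1
= 2 * (2 * (2 * (2 * tower_moves(2) + 1) + 1) + 1) + 1
= 2 * (2 * (2 * (2 * (2 * tower_moves(1) + 1) + 1) + 1) + 1) + 1
Now compute bottom-up:
tower_moves(1) = 1
tower_moves(2) = 2 * 1 + 1 = 3
tower_moves(3) = 2 * 3 + 1 = 7
tower_moves(4) = 2 * 7 + 1 = 15
tower_moves(5) = 2 * 15 + 1 = 31
tower_moves(6) = 2 * 31 + 1 = 63
= 63


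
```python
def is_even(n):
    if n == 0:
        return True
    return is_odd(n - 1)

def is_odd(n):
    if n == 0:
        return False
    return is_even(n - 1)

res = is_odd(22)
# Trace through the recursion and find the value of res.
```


is_odd(22)
= is_even(21)
= is_odd(20)
= is_even(19)
= is_odd(18)
= is_even(17)
= is_odd(16)
= is_even(15)
= is_odd(14)
= is_even(13)
= is_odd(12)
= is_even(11)
= is_odd(10)
= is_even(9)
= is_odd(8)
= is_even(7)
= is_odd(6)
= is_even(5)
= is_odd(4)
= is_even(3)
= is_odd(2)
= is_even(1)
= is_odd(0)
n == 0: return False
= False
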